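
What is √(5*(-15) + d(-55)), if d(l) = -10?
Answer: I*√85 ≈ 9.2195*I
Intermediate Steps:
√(5*(-15) + d(-55)) = √(5*(-15) - 10) = √(-75 - 10) = √(-85) = I*√85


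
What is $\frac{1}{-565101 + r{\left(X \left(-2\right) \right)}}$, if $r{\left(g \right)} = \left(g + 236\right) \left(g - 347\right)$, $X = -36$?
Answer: $- \frac{1}{649801} \approx -1.5389 \cdot 10^{-6}$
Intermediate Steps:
$r{\left(g \right)} = \left(-347 + g\right) \left(236 + g\right)$ ($r{\left(g \right)} = \left(236 + g\right) \left(-347 + g\right) = \left(-347 + g\right) \left(236 + g\right)$)
$\frac{1}{-565101 + r{\left(X \left(-2\right) \right)}} = \frac{1}{-565101 - \left(81892 - 5184 + 111 \left(-36\right) \left(-2\right)\right)} = \frac{1}{-565101 - \left(89884 - 5184\right)} = \frac{1}{-565101 - 84700} = \frac{1}{-649801} = - \frac{1}{649801}$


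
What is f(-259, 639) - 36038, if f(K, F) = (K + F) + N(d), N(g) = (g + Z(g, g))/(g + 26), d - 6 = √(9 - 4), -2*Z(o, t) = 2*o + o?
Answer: -72671191/2038 - 13*√5/1019 ≈ -35658.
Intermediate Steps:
Z(o, t) = -3*o/2 (Z(o, t) = -(2*o + o)/2 = -3*o/2)
d = 6 + √5 (d = 6 + √(9 - 4) = 6 + √5 ≈ 8.2361)
N(g) = -g/(2*(26 + g)) (N(g) = (g - 3*g/2)/(g + 26) = (-g/2)/(26 + g) = -g/(2*(26 + g)))
f(K, F) = F + K - (6 + √5)/(64 + 2*√5) (f(K, F) = (K + F) - (6 + √5)/(52 + 2*(6 + √5)) = (F + K) - (6 + √5)/(52 + (12 + 2*√5)) = (F + K) - (6 + √5)/(64 + 2*√5) = F + K - (6 + √5)/(64 + 2*√5))
f(-259, 639) - 36038 = (-187/2038 + 639 - 259 - 13*√5/1019) - 36038 = (774253/2038 - 13*√5/1019) - 36038 = -72671191/2038 - 13*√5/1019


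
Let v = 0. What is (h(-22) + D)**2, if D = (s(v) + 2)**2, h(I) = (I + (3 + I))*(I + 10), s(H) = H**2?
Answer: 246016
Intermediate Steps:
h(I) = (3 + 2*I)*(10 + I)
D = 4 (D = (0**2 + 2)**2 = (0 + 2)**2 = 2**2 = 4)
(h(-22) + D)**2 = ((30 + 2*(-22)**2 + 23*(-22)) + 4)**2 = ((30 + 2*484 - 506) + 4)**2 = ((30 + 968 - 506) + 4)**2 = (492 + 4)**2 = 496**2 = 246016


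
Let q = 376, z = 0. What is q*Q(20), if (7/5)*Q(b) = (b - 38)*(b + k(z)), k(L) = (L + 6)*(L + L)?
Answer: -676800/7 ≈ -96686.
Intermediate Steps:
k(L) = 2*L*(6 + L) (k(L) = (6 + L)*(2*L) = 2*L*(6 + L))
Q(b) = 5*b*(-38 + b)/7 (Q(b) = 5*((b - 38)*(b + 2*0*(6 + 0)))/7 = 5*((-38 + b)*(b + 2*0*6))/7 = 5*((-38 + b)*(b + 0))/7 = 5*((-38 + b)*b)/7 = 5*(b*(-38 + b))/7 = 5*b*(-38 + b)/7)
q*Q(20) = 376*((5/7)*20*(-38 + 20)) = 376*((5/7)*20*(-18)) = 376*(-1800/7) = -676800/7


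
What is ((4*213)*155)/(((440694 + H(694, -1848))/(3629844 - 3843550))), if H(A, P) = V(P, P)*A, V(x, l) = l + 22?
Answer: 2822201436/82655 ≈ 34144.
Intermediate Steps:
V(x, l) = 22 + l
H(A, P) = A*(22 + P) (H(A, P) = (22 + P)*A = A*(22 + P))
((4*213)*155)/(((440694 + H(694, -1848))/(3629844 - 3843550))) = ((4*213)*155)/(((440694 + 694*(22 - 1848))/(3629844 - 3843550))) = (852*155)/(((440694 + 694*(-1826))/(-213706))) = 132060/(((440694 - 1267244)*(-1/213706))) = 132060/((-826550*(-1/213706))) = 132060/(413275/106853) = 132060*(106853/413275) = 2822201436/82655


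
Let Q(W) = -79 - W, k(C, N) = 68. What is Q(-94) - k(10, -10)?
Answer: -53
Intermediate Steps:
Q(-94) - k(10, -10) = (-79 - 1*(-94)) - 1*68 = (-79 + 94) - 68 = 15 - 68 = -53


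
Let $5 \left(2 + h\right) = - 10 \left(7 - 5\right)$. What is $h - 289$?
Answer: $-295$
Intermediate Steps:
$h = -6$ ($h = -2 + \frac{\left(-10\right) \left(7 - 5\right)}{5} = -2 + \frac{\left(-10\right) 2}{5} = -2 + \frac{1}{5} \left(-20\right) = -2 - 4 = -6$)
$h - 289 = -6 - 289 = -295$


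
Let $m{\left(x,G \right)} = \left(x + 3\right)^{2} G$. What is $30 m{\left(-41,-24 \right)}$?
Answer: $-1039680$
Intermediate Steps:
$m{\left(x,G \right)} = G \left(3 + x\right)^{2}$ ($m{\left(x,G \right)} = \left(3 + x\right)^{2} G = G \left(3 + x\right)^{2}$)
$30 m{\left(-41,-24 \right)} = 30 \left(- 24 \left(3 - 41\right)^{2}\right) = 30 \left(- 24 \left(-38\right)^{2}\right) = 30 \left(\left(-24\right) 1444\right) = 30 \left(-34656\right) = -1039680$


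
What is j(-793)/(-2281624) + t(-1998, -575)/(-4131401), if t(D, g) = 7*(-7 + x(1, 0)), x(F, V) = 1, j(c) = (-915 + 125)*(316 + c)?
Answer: -778370005311/4713151837612 ≈ -0.16515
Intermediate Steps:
j(c) = -249640 - 790*c (j(c) = -790*(316 + c) = -249640 - 790*c)
t(D, g) = -42 (t(D, g) = 7*(-7 + 1) = 7*(-6) = -42)
j(-793)/(-2281624) + t(-1998, -575)/(-4131401) = (-249640 - 790*(-793))/(-2281624) - 42/(-4131401) = (-249640 + 626470)*(-1/2281624) - 42*(-1/4131401) = 376830*(-1/2281624) + 42/4131401 = -188415/1140812 + 42/4131401 = -778370005311/4713151837612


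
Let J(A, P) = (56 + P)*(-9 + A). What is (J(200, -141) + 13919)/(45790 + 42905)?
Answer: -772/29565 ≈ -0.026112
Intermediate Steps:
J(A, P) = (-9 + A)*(56 + P)
(J(200, -141) + 13919)/(45790 + 42905) = ((-504 - 9*(-141) + 56*200 + 200*(-141)) + 13919)/(45790 + 42905) = ((-504 + 1269 + 11200 - 28200) + 13919)/88695 = (-16235 + 13919)*(1/88695) = -2316*1/88695 = -772/29565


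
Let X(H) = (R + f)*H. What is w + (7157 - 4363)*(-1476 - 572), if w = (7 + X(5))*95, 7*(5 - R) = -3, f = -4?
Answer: -40045379/7 ≈ -5.7208e+6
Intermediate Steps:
R = 38/7 (R = 5 - ⅐*(-3) = 5 + 3/7 = 38/7 ≈ 5.4286)
X(H) = 10*H/7 (X(H) = (38/7 - 4)*H = 10*H/7)
w = 9405/7 (w = (7 + (10/7)*5)*95 = (7 + 50/7)*95 = (99/7)*95 = 9405/7 ≈ 1343.6)
w + (7157 - 4363)*(-1476 - 572) = 9405/7 + (7157 - 4363)*(-1476 - 572) = 9405/7 + 2794*(-2048) = 9405/7 - 5722112 = -40045379/7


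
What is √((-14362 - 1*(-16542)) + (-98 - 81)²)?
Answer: √34221 ≈ 184.99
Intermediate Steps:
√((-14362 - 1*(-16542)) + (-98 - 81)²) = √((-14362 + 16542) + (-179)²) = √(2180 + 32041) = √34221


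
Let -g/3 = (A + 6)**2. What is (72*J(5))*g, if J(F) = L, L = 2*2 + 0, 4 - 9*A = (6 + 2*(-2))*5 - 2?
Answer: -80000/3 ≈ -26667.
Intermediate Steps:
A = -4/9 (A = 4/9 - ((6 + 2*(-2))*5 - 2)/9 = 4/9 - ((6 - 4)*5 - 2)/9 = 4/9 - (2*5 - 2)/9 = 4/9 - (10 - 2)/9 = 4/9 - 1/9*8 = 4/9 - 8/9 = -4/9 ≈ -0.44444)
L = 4 (L = 4 + 0 = 4)
g = -2500/27 (g = -3*(-4/9 + 6)**2 = -3*(50/9)**2 = -3*2500/81 = -2500/27 ≈ -92.593)
J(F) = 4
(72*J(5))*g = (72*4)*(-2500/27) = 288*(-2500/27) = -80000/3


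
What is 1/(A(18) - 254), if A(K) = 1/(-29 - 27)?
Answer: -56/14225 ≈ -0.0039367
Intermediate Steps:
A(K) = -1/56 (A(K) = 1/(-56) = -1/56)
1/(A(18) - 254) = 1/(-1/56 - 254) = 1/(-14225/56) = -56/14225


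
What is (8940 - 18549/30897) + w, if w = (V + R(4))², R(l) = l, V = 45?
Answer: 38931592/3433 ≈ 11340.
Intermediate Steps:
w = 2401 (w = (45 + 4)² = 49² = 2401)
(8940 - 18549/30897) + w = (8940 - 18549/30897) + 2401 = (8940 - 18549*1/30897) + 2401 = (8940 - 2061/3433) + 2401 = 30688959/3433 + 2401 = 38931592/3433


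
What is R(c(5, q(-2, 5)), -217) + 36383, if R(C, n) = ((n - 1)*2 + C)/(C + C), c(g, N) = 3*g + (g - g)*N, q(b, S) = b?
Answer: 1091069/30 ≈ 36369.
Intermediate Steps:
c(g, N) = 3*g (c(g, N) = 3*g + 0*N = 3*g + 0 = 3*g)
R(C, n) = (-2 + C + 2*n)/(2*C) (R(C, n) = ((-1 + n)*2 + C)/((2*C)) = ((-2 + 2*n) + C)*(1/(2*C)) = (-2 + C + 2*n)*(1/(2*C)) = (-2 + C + 2*n)/(2*C))
R(c(5, q(-2, 5)), -217) + 36383 = (-1 - 217 + (3*5)/2)/((3*5)) + 36383 = (-1 - 217 + (½)*15)/15 + 36383 = (-1 - 217 + 15/2)/15 + 36383 = (1/15)*(-421/2) + 36383 = -421/30 + 36383 = 1091069/30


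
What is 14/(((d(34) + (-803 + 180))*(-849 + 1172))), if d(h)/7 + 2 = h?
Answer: -2/18411 ≈ -0.00010863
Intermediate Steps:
d(h) = -14 + 7*h
14/(((d(34) + (-803 + 180))*(-849 + 1172))) = 14/((((-14 + 7*34) + (-803 + 180))*(-849 + 1172))) = 14/((((-14 + 238) - 623)*323)) = 14/(((224 - 623)*323)) = 14/((-399*323)) = 14/(-128877) = 14*(-1/128877) = -2/18411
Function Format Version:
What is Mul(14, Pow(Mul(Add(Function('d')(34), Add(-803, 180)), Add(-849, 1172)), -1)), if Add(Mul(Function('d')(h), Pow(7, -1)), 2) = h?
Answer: Rational(-2, 18411) ≈ -0.00010863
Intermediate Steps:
Function('d')(h) = Add(-14, Mul(7, h))
Mul(14, Pow(Mul(Add(Function('d')(34), Add(-803, 180)), Add(-849, 1172)), -1)) = Mul(14, Pow(Mul(Add(Add(-14, Mul(7, 34)), Add(-803, 180)), Add(-849, 1172)), -1)) = Mul(14, Pow(Mul(Add(Add(-14, 238), -623), 323), -1)) = Mul(14, Pow(Mul(Add(224, -623), 323), -1)) = Mul(14, Pow(Mul(-399, 323), -1)) = Mul(14, Pow(-128877, -1)) = Mul(14, Rational(-1, 128877)) = Rational(-2, 18411)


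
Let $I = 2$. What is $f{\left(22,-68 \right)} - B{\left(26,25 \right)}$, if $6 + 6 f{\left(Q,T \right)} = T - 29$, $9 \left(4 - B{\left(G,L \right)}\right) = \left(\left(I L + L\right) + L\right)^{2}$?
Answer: $\frac{19619}{18} \approx 1089.9$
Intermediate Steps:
$B{\left(G,L \right)} = 4 - \frac{16 L^{2}}{9}$ ($B{\left(G,L \right)} = 4 - \frac{\left(\left(2 L + L\right) + L\right)^{2}}{9} = 4 - \frac{\left(3 L + L\right)^{2}}{9} = 4 - \frac{\left(4 L\right)^{2}}{9} = 4 - \frac{16 L^{2}}{9}$)
$f{\left(Q,T \right)} = - \frac{35}{6} + \frac{T}{6}$ ($f{\left(Q,T \right)} = -1 + \frac{T - 29}{6} = -1 + \frac{-29 + T}{6} = -1 + \left(- \frac{29}{6} + \frac{T}{6}\right) = - \frac{35}{6} + \frac{T}{6}$)
$f{\left(22,-68 \right)} - B{\left(26,25 \right)} = \left(- \frac{35}{6} + \frac{1}{6} \left(-68\right)\right) - \left(4 - \frac{16 \cdot 25^{2}}{9}\right) = \left(- \frac{35}{6} - \frac{34}{3}\right) - \left(4 - \frac{10000}{9}\right) = - \frac{103}{6} - \left(4 - \frac{10000}{9}\right) = - \frac{103}{6} - - \frac{9964}{9} = - \frac{103}{6} + \frac{9964}{9} = \frac{19619}{18}$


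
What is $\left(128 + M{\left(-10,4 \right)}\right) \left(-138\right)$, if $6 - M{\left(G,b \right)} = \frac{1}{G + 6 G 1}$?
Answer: $- \frac{647289}{35} \approx -18494.0$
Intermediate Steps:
$M{\left(G,b \right)} = 6 - \frac{1}{7 G}$ ($M{\left(G,b \right)} = 6 - \frac{1}{G + 6 G 1} = 6 - \frac{1}{G + 6 G} = 6 - \frac{1}{7 G}$)
$\left(128 + M{\left(-10,4 \right)}\right) \left(-138\right) = \left(128 + \left(6 - \frac{1}{7 \left(-10\right)}\right)\right) \left(-138\right) = \left(128 + \left(6 - - \frac{1}{70}\right)\right) \left(-138\right) = \left(128 + \left(6 + \frac{1}{70}\right)\right) \left(-138\right) = \left(128 + \frac{421}{70}\right) \left(-138\right) = \frac{9381}{70} \left(-138\right) = - \frac{647289}{35}$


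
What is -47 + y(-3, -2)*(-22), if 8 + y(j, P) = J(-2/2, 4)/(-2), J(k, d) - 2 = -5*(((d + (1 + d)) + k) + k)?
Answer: -234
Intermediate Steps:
J(k, d) = -3 - 10*d - 10*k (J(k, d) = 2 - 5*(((d + (1 + d)) + k) + k) = 2 - 5*(((1 + 2*d) + k) + k) = 2 - 5*((1 + k + 2*d) + k) = 2 - 5*(1 + 2*d + 2*k) = 2 + (-5 - 10*d - 10*k) = -3 - 10*d - 10*k)
y(j, P) = 17/2 (y(j, P) = -8 + (-3 - 10*4 - (-20)/2)/(-2) = -8 + (-3 - 40 - (-20)/2)*(-½) = -8 + (-3 - 40 - 10*(-1))*(-½) = -8 + (-3 - 40 + 10)*(-½) = -8 - 33*(-½) = -8 + 33/2 = 17/2)
-47 + y(-3, -2)*(-22) = -47 + (17/2)*(-22) = -47 - 187 = -234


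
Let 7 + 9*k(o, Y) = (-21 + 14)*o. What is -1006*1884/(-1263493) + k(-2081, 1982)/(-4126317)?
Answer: 5412863813864/3609396446733 ≈ 1.4997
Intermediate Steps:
k(o, Y) = -7/9 - 7*o/9 (k(o, Y) = -7/9 + ((-21 + 14)*o)/9 = -7/9 + (-7*o)/9 = -7/9 - 7*o/9)
-1006*1884/(-1263493) + k(-2081, 1982)/(-4126317) = -1006*1884/(-1263493) + (-7/9 - 7/9*(-2081))/(-4126317) = -1895304*(-1/1263493) + (-7/9 + 14567/9)*(-1/4126317) = 1895304/1263493 + (14560/9)*(-1/4126317) = 1895304/1263493 - 1120/2856681 = 5412863813864/3609396446733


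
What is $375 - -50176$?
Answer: $50551$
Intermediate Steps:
$375 - -50176 = 375 + 50176 = 50551$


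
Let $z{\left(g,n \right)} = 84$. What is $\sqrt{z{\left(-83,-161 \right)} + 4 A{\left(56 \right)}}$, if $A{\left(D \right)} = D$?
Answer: $2 \sqrt{77} \approx 17.55$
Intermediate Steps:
$\sqrt{z{\left(-83,-161 \right)} + 4 A{\left(56 \right)}} = \sqrt{84 + 4 \cdot 56} = \sqrt{84 + 224} = \sqrt{308} = 2 \sqrt{77}$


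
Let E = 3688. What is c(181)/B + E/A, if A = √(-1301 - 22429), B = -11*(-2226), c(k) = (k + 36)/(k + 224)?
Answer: 31/1416690 - 1844*I*√23730/11865 ≈ 2.1882e-5 - 23.941*I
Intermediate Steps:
c(k) = (36 + k)/(224 + k)
B = 24486
A = I*√23730 (A = √(-23730) = I*√23730 ≈ 154.05*I)
c(181)/B + E/A = ((36 + 181)/(224 + 181))/24486 + 3688/((I*√23730)) = (217/405)*(1/24486) + 3688*(-I*√23730/23730) = ((1/405)*217)*(1/24486) - 1844*I*√23730/11865 = (217/405)*(1/24486) - 1844*I*√23730/11865 = 31/1416690 - 1844*I*√23730/11865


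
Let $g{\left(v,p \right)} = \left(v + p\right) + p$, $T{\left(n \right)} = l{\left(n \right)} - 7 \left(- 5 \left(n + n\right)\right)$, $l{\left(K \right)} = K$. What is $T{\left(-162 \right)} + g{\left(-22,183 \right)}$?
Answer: $-11158$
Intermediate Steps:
$T{\left(n \right)} = 71 n$ ($T{\left(n \right)} = n - 7 \left(- 5 \left(n + n\right)\right) = n - 7 \left(- 5 \cdot 2 n\right) = n - 7 \left(- 10 n\right) = n + 70 n = 71 n$)
$g{\left(v,p \right)} = v + 2 p$ ($g{\left(v,p \right)} = \left(p + v\right) + p = v + 2 p$)
$T{\left(-162 \right)} + g{\left(-22,183 \right)} = 71 \left(-162\right) + \left(-22 + 2 \cdot 183\right) = -11502 + \left(-22 + 366\right) = -11502 + 344 = -11158$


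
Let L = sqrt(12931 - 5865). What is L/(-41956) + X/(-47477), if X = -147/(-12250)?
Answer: -3/11869250 - sqrt(7066)/41956 ≈ -0.0020038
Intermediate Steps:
X = 3/250 (X = -147*(-1/12250) = 3/250 ≈ 0.012000)
L = sqrt(7066) ≈ 84.059
L/(-41956) + X/(-47477) = sqrt(7066)/(-41956) + (3/250)/(-47477) = sqrt(7066)*(-1/41956) + (3/250)*(-1/47477) = -sqrt(7066)/41956 - 3/11869250 = -3/11869250 - sqrt(7066)/41956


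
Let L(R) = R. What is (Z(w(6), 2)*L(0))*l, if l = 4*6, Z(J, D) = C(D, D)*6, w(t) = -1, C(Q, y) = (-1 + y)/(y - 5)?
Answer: 0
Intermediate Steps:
C(Q, y) = (-1 + y)/(-5 + y)
Z(J, D) = 6*(-1 + D)/(-5 + D) (Z(J, D) = ((-1 + D)/(-5 + D))*6 = 6*(-1 + D)/(-5 + D))
l = 24
(Z(w(6), 2)*L(0))*l = ((6*(-1 + 2)/(-5 + 2))*0)*24 = ((6*1/(-3))*0)*24 = ((6*(-1/3)*1)*0)*24 = -2*0*24 = 0*24 = 0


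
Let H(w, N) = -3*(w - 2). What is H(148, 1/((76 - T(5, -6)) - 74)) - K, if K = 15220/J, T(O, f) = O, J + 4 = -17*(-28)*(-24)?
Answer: -1247561/2857 ≈ -436.67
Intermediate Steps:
J = -11428 (J = -4 - 17*(-28)*(-24) = -4 + 476*(-24) = -4 - 11424 = -11428)
H(w, N) = 6 - 3*w (H(w, N) = -3*(-2 + w) = 6 - 3*w)
K = -3805/2857 (K = 15220/(-11428) = 15220*(-1/11428) = -3805/2857 ≈ -1.3318)
H(148, 1/((76 - T(5, -6)) - 74)) - K = (6 - 3*148) - 1*(-3805/2857) = (6 - 444) + 3805/2857 = -438 + 3805/2857 = -1247561/2857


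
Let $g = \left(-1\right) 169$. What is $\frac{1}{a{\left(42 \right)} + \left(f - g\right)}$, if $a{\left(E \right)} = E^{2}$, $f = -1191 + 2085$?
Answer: $\frac{1}{2827} \approx 0.00035373$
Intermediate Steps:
$g = -169$
$f = 894$
$\frac{1}{a{\left(42 \right)} + \left(f - g\right)} = \frac{1}{42^{2} + \left(894 - -169\right)} = \frac{1}{1764 + \left(894 + 169\right)} = \frac{1}{1764 + 1063} = \frac{1}{2827}$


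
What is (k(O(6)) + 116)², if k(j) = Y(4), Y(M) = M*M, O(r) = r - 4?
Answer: 17424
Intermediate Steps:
O(r) = -4 + r
Y(M) = M²
k(j) = 16 (k(j) = 4² = 16)
(k(O(6)) + 116)² = (16 + 116)² = 132² = 17424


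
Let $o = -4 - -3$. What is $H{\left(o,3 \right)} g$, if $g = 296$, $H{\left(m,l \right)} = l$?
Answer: $888$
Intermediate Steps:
$o = -1$ ($o = -4 + 3 = -1$)
$H{\left(o,3 \right)} g = 3 \cdot 296 = 888$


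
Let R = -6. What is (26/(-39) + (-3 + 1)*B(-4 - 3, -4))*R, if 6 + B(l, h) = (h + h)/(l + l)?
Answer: -428/7 ≈ -61.143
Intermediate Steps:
B(l, h) = -6 + h/l (B(l, h) = -6 + (h + h)/(l + l) = -6 + (2*h)/((2*l)) = -6 + (2*h)*(1/(2*l)) = -6 + h/l)
(26/(-39) + (-3 + 1)*B(-4 - 3, -4))*R = (26/(-39) + (-3 + 1)*(-6 - 4/(-4 - 3)))*(-6) = (26*(-1/39) - 2*(-6 - 4/(-7)))*(-6) = (-⅔ - 2*(-6 - 4*(-⅐)))*(-6) = (-⅔ - 2*(-6 + 4/7))*(-6) = (-⅔ - 2*(-38/7))*(-6) = (-⅔ + 76/7)*(-6) = (214/21)*(-6) = -428/7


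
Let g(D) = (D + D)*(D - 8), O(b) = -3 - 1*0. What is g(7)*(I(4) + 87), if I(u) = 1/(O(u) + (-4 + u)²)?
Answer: -3640/3 ≈ -1213.3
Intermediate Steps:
O(b) = -3 (O(b) = -3 + 0 = -3)
g(D) = 2*D*(-8 + D) (g(D) = (2*D)*(-8 + D) = 2*D*(-8 + D))
I(u) = 1/(-3 + (-4 + u)²)
g(7)*(I(4) + 87) = (2*7*(-8 + 7))*(1/(-3 + (-4 + 4)²) + 87) = (2*7*(-1))*(1/(-3 + 0²) + 87) = -14*(1/(-3 + 0) + 87) = -14*(1/(-3) + 87) = -14*(-⅓ + 87) = -14*260/3 = -3640/3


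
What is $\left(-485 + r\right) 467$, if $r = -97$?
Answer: $-271794$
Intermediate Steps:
$\left(-485 + r\right) 467 = \left(-485 - 97\right) 467 = \left(-582\right) 467 = -271794$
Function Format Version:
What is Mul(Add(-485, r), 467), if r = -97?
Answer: -271794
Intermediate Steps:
Mul(Add(-485, r), 467) = Mul(Add(-485, -97), 467) = Mul(-582, 467) = -271794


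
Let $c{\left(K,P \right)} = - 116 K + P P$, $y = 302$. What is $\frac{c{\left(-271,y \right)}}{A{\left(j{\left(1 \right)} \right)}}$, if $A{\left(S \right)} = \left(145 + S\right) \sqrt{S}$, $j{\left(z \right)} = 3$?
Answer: $\frac{10220 \sqrt{3}}{37} \approx 478.42$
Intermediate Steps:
$A{\left(S \right)} = \sqrt{S} \left(145 + S\right)$
$c{\left(K,P \right)} = P^{2} - 116 K$ ($c{\left(K,P \right)} = - 116 K + P^{2} = P^{2} - 116 K$)
$\frac{c{\left(-271,y \right)}}{A{\left(j{\left(1 \right)} \right)}} = \frac{302^{2} - -31436}{\sqrt{3} \left(145 + 3\right)} = \frac{91204 + 31436}{\sqrt{3} \cdot 148} = \frac{122640}{148 \sqrt{3}} = 122640 \frac{\sqrt{3}}{444} = \frac{10220 \sqrt{3}}{37}$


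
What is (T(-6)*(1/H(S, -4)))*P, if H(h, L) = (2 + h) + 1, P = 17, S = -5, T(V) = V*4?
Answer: 204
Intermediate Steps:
T(V) = 4*V
H(h, L) = 3 + h
(T(-6)*(1/H(S, -4)))*P = ((4*(-6))*(1/(3 - 5)))*17 = -24/(-2)*17 = -24*(-1)/2*17 = -24*(-½)*17 = 12*17 = 204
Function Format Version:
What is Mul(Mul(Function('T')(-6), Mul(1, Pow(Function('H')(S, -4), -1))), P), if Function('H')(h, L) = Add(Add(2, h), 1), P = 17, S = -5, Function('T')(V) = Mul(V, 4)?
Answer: 204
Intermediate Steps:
Function('T')(V) = Mul(4, V)
Function('H')(h, L) = Add(3, h)
Mul(Mul(Function('T')(-6), Mul(1, Pow(Function('H')(S, -4), -1))), P) = Mul(Mul(Mul(4, -6), Mul(1, Pow(Add(3, -5), -1))), 17) = Mul(Mul(-24, Mul(1, Pow(-2, -1))), 17) = Mul(Mul(-24, Mul(1, Rational(-1, 2))), 17) = Mul(Mul(-24, Rational(-1, 2)), 17) = Mul(12, 17) = 204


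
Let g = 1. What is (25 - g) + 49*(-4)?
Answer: -172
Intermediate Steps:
(25 - g) + 49*(-4) = (25 - 1*1) + 49*(-4) = (25 - 1) - 196 = 24 - 196 = -172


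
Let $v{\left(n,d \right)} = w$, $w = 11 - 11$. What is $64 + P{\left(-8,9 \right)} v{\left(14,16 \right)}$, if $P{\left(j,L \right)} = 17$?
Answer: $64$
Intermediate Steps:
$w = 0$ ($w = 11 - 11 = 0$)
$v{\left(n,d \right)} = 0$
$64 + P{\left(-8,9 \right)} v{\left(14,16 \right)} = 64 + 17 \cdot 0 = 64 + 0 = 64$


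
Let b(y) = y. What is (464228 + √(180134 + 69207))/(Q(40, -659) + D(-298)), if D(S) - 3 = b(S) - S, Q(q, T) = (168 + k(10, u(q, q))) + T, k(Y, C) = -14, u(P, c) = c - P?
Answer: -232114/251 - √249341/502 ≈ -925.75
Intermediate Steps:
Q(q, T) = 154 + T (Q(q, T) = (168 - 14) + T = 154 + T)
D(S) = 3 (D(S) = 3 + (S - S) = 3 + 0 = 3)
(464228 + √(180134 + 69207))/(Q(40, -659) + D(-298)) = (464228 + √(180134 + 69207))/((154 - 659) + 3) = (464228 + √249341)/(-505 + 3) = (464228 + √249341)/(-502) = (464228 + √249341)*(-1/502) = -232114/251 - √249341/502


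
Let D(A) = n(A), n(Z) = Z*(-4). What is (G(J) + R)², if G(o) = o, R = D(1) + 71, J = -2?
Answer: 4225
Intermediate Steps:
n(Z) = -4*Z
D(A) = -4*A
R = 67 (R = -4*1 + 71 = -4 + 71 = 67)
(G(J) + R)² = (-2 + 67)² = 65² = 4225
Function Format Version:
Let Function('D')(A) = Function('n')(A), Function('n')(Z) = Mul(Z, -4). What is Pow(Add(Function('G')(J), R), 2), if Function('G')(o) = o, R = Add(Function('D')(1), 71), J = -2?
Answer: 4225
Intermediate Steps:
Function('n')(Z) = Mul(-4, Z)
Function('D')(A) = Mul(-4, A)
R = 67 (R = Add(Mul(-4, 1), 71) = Add(-4, 71) = 67)
Pow(Add(Function('G')(J), R), 2) = Pow(Add(-2, 67), 2) = Pow(65, 2) = 4225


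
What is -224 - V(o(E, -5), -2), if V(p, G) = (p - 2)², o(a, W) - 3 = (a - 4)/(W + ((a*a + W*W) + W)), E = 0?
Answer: -50521/225 ≈ -224.54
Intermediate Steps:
o(a, W) = 3 + (-4 + a)/(W² + a² + 2*W) (o(a, W) = 3 + (a - 4)/(W + ((a*a + W*W) + W)) = 3 + (-4 + a)/(W + ((a² + W²) + W)) = 3 + (-4 + a)/(W + ((W² + a²) + W)) = 3 + (-4 + a)/(W + (W + W² + a²)) = 3 + (-4 + a)/(W² + a² + 2*W))
V(p, G) = (-2 + p)²
-224 - V(o(E, -5), -2) = -224 - (-2 + (-4 + 0 + 3*(-5)² + 3*0² + 6*(-5))/((-5)² + 0² + 2*(-5)))² = -224 - (-2 + (-4 + 0 + 3*25 + 3*0 - 30)/(25 + 0 - 10))² = -224 - (-2 + (-4 + 0 + 75 + 0 - 30)/15)² = -224 - (-2 + (1/15)*41)² = -224 - (-2 + 41/15)² = -224 - (11/15)² = -224 - 1*121/225 = -224 - 121/225 = -50521/225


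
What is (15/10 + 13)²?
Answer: 841/4 ≈ 210.25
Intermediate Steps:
(15/10 + 13)² = (15*(⅒) + 13)² = (3/2 + 13)² = (29/2)² = 841/4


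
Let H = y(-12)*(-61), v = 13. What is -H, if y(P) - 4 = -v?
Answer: -549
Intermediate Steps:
y(P) = -9 (y(P) = 4 - 1*13 = 4 - 13 = -9)
H = 549 (H = -9*(-61) = 549)
-H = -1*549 = -549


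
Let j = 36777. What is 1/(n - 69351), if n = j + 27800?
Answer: -1/4774 ≈ -0.00020947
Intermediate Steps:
n = 64577 (n = 36777 + 27800 = 64577)
1/(n - 69351) = 1/(64577 - 69351) = 1/(-4774) = -1/4774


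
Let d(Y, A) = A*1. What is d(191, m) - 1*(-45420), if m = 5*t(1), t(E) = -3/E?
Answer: 45405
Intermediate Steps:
m = -15 (m = 5*(-3/1) = 5*(-3*1) = 5*(-3) = -15)
d(Y, A) = A
d(191, m) - 1*(-45420) = -15 - 1*(-45420) = -15 + 45420 = 45405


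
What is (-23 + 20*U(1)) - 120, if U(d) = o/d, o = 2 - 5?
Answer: -203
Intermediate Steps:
o = -3
U(d) = -3/d
(-23 + 20*U(1)) - 120 = (-23 + 20*(-3/1)) - 120 = (-23 + 20*(-3*1)) - 120 = (-23 + 20*(-3)) - 120 = (-23 - 60) - 120 = -83 - 120 = -203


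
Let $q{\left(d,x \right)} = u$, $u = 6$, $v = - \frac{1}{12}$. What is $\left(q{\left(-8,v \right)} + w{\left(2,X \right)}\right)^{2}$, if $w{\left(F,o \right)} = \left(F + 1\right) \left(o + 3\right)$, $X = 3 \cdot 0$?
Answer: $225$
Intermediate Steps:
$v = - \frac{1}{12}$ ($v = \left(-1\right) \frac{1}{12} = - \frac{1}{12} \approx -0.083333$)
$q{\left(d,x \right)} = 6$
$X = 0$
$w{\left(F,o \right)} = \left(1 + F\right) \left(3 + o\right)$
$\left(q{\left(-8,v \right)} + w{\left(2,X \right)}\right)^{2} = \left(6 + \left(3 + 0 + 3 \cdot 2 + 2 \cdot 0\right)\right)^{2} = \left(6 + \left(3 + 0 + 6 + 0\right)\right)^{2} = \left(6 + 9\right)^{2} = 15^{2} = 225$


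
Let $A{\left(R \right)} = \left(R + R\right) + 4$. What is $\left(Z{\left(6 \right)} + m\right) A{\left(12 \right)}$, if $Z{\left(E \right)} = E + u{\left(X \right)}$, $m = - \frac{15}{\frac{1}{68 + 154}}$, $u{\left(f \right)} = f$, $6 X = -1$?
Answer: $- \frac{279230}{3} \approx -93077.0$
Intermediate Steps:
$X = - \frac{1}{6}$ ($X = \frac{1}{6} \left(-1\right) = - \frac{1}{6} \approx -0.16667$)
$A{\left(R \right)} = 4 + 2 R$ ($A{\left(R \right)} = 2 R + 4 = 4 + 2 R$)
$m = -3330$ ($m = - \frac{15}{\frac{1}{222}} = - 15 \frac{1}{\frac{1}{222}} = \left(-15\right) 222 = -3330$)
$Z{\left(E \right)} = - \frac{1}{6} + E$ ($Z{\left(E \right)} = E - \frac{1}{6} = - \frac{1}{6} + E$)
$\left(Z{\left(6 \right)} + m\right) A{\left(12 \right)} = \left(\left(- \frac{1}{6} + 6\right) - 3330\right) \left(4 + 2 \cdot 12\right) = \left(\frac{35}{6} - 3330\right) \left(4 + 24\right) = \left(- \frac{19945}{6}\right) 28 = - \frac{279230}{3}$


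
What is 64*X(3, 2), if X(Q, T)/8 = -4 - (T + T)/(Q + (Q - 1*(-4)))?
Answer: -11264/5 ≈ -2252.8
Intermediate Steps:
X(Q, T) = -32 - 16*T/(4 + 2*Q) (X(Q, T) = 8*(-4 - (T + T)/(Q + (Q - 1*(-4)))) = 8*(-4 - 2*T/(Q + (Q + 4))) = 8*(-4 - 2*T/(Q + (4 + Q))) = 8*(-4 - 2*T/(4 + 2*Q)) = -32 - 16*T/(4 + 2*Q))
64*X(3, 2) = 64*(8*(-8 - 1*2 - 4*3)/(2 + 3)) = 64*(8*(-8 - 2 - 12)/5) = 64*(8*(⅕)*(-22)) = 64*(-176/5) = -11264/5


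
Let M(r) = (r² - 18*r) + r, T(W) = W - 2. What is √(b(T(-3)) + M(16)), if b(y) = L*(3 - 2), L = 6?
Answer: I*√10 ≈ 3.1623*I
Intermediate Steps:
T(W) = -2 + W
b(y) = 6 (b(y) = 6*(3 - 2) = 6*1 = 6)
M(r) = r² - 17*r
√(b(T(-3)) + M(16)) = √(6 + 16*(-17 + 16)) = √(6 + 16*(-1)) = √(6 - 16) = √(-10) = I*√10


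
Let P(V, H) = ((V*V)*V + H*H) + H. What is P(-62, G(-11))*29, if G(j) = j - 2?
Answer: -6906988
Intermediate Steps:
G(j) = -2 + j
P(V, H) = H + H² + V³ (P(V, H) = (V²*V + H²) + H = (V³ + H²) + H = (H² + V³) + H = H + H² + V³)
P(-62, G(-11))*29 = ((-2 - 11) + (-2 - 11)² + (-62)³)*29 = (-13 + (-13)² - 238328)*29 = (-13 + 169 - 238328)*29 = -238172*29 = -6906988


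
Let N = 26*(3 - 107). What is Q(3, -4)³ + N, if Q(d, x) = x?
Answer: -2768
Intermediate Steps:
N = -2704 (N = 26*(-104) = -2704)
Q(3, -4)³ + N = (-4)³ - 2704 = -64 - 2704 = -2768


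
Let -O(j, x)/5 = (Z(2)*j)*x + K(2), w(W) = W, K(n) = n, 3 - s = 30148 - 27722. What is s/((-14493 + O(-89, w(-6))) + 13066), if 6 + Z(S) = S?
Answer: -2423/9243 ≈ -0.26214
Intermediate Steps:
s = -2423 (s = 3 - (30148 - 27722) = 3 - 1*2426 = 3 - 2426 = -2423)
Z(S) = -6 + S
O(j, x) = -10 + 20*j*x (O(j, x) = -5*(((-6 + 2)*j)*x + 2) = -5*((-4*j)*x + 2) = -5*(-4*j*x + 2) = -5*(2 - 4*j*x) = -10 + 20*j*x)
s/((-14493 + O(-89, w(-6))) + 13066) = -2423/((-14493 + (-10 + 20*(-89)*(-6))) + 13066) = -2423/((-14493 + (-10 + 10680)) + 13066) = -2423/((-14493 + 10670) + 13066) = -2423/(-3823 + 13066) = -2423/9243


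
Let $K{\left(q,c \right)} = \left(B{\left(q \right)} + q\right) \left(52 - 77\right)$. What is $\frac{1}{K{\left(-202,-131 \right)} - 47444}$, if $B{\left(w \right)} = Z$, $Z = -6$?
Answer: $- \frac{1}{42244} \approx -2.3672 \cdot 10^{-5}$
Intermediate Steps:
$B{\left(w \right)} = -6$
$K{\left(q,c \right)} = 150 - 25 q$ ($K{\left(q,c \right)} = \left(-6 + q\right) \left(52 - 77\right) = \left(-6 + q\right) \left(-25\right) = 150 - 25 q$)
$\frac{1}{K{\left(-202,-131 \right)} - 47444} = \frac{1}{\left(150 - -5050\right) - 47444} = \frac{1}{\left(150 + 5050\right) - 47444} = \frac{1}{5200 - 47444} = \frac{1}{-42244} = - \frac{1}{42244}$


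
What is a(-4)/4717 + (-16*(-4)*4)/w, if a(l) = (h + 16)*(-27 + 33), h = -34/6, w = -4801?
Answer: -909890/22646317 ≈ -0.040178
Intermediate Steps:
h = -17/3 (h = -34*⅙ = -17/3 ≈ -5.6667)
a(l) = 62 (a(l) = (-17/3 + 16)*(-27 + 33) = (31/3)*6 = 62)
a(-4)/4717 + (-16*(-4)*4)/w = 62/4717 + (-16*(-4)*4)/(-4801) = 62*(1/4717) + (64*4)*(-1/4801) = 62/4717 + 256*(-1/4801) = 62/4717 - 256/4801 = -909890/22646317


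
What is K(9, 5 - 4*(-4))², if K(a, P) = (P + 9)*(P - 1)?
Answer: 360000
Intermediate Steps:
K(a, P) = (-1 + P)*(9 + P) (K(a, P) = (9 + P)*(-1 + P) = (-1 + P)*(9 + P))
K(9, 5 - 4*(-4))² = (-9 + (5 - 4*(-4))² + 8*(5 - 4*(-4)))² = (-9 + (5 + 16)² + 8*(5 + 16))² = (-9 + 21² + 8*21)² = (-9 + 441 + 168)² = 600² = 360000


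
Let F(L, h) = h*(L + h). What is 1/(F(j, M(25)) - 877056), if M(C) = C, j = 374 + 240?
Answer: -1/861081 ≈ -1.1613e-6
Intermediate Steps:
j = 614
1/(F(j, M(25)) - 877056) = 1/(25*(614 + 25) - 877056) = 1/(25*639 - 877056) = 1/(15975 - 877056) = 1/(-861081) = -1/861081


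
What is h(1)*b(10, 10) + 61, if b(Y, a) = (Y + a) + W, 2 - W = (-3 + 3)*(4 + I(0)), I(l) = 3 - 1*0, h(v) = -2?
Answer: 17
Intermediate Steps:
I(l) = 3 (I(l) = 3 + 0 = 3)
W = 2 (W = 2 - (-3 + 3)*(4 + 3) = 2 - 0*7 = 2 - 1*0 = 2 + 0 = 2)
b(Y, a) = 2 + Y + a (b(Y, a) = (Y + a) + 2 = 2 + Y + a)
h(1)*b(10, 10) + 61 = -2*(2 + 10 + 10) + 61 = -2*22 + 61 = -44 + 61 = 17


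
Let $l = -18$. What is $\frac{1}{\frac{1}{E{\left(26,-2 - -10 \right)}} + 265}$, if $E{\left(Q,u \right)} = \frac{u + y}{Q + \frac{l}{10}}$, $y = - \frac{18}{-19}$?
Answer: $\frac{850}{227549} \approx 0.0037355$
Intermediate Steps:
$y = \frac{18}{19}$ ($y = \left(-18\right) \left(- \frac{1}{19}\right) = \frac{18}{19} \approx 0.94737$)
$E{\left(Q,u \right)} = \frac{\frac{18}{19} + u}{- \frac{9}{5} + Q}$ ($E{\left(Q,u \right)} = \frac{u + \frac{18}{19}}{Q - \frac{18}{10}} = \frac{\frac{18}{19} + u}{Q - \frac{9}{5}} = \frac{\frac{18}{19} + u}{- \frac{9}{5} + Q}$)
$\frac{1}{\frac{1}{E{\left(26,-2 - -10 \right)}} + 265} = \frac{1}{\frac{1}{\frac{5}{19} \frac{1}{-9 + 5 \cdot 26} \left(18 + 19 \left(-2 - -10\right)\right)} + 265} = \frac{1}{\frac{1}{\frac{5}{19} \frac{1}{-9 + 130} \left(18 + 19 \left(-2 + 10\right)\right)} + 265} = \frac{1}{\frac{1}{\frac{5}{19} \cdot \frac{1}{121} \left(18 + 19 \cdot 8\right)} + 265} = \frac{1}{\frac{1}{\frac{5}{19} \cdot \frac{1}{121} \left(18 + 152\right)} + 265} = \frac{1}{\frac{1}{\frac{5}{19} \cdot \frac{1}{121} \cdot 170} + 265} = \frac{1}{\frac{1}{\frac{850}{2299}} + 265} = \frac{1}{\frac{2299}{850} + 265} = \frac{1}{\frac{227549}{850}} = \frac{850}{227549}$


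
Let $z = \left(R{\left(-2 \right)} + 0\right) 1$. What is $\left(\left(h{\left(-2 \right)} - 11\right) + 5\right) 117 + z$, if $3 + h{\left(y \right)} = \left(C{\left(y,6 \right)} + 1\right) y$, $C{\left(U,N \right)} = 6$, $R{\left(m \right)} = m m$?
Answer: $-2687$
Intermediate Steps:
$R{\left(m \right)} = m^{2}$
$h{\left(y \right)} = -3 + 7 y$ ($h{\left(y \right)} = -3 + \left(6 + 1\right) y = -3 + 7 y$)
$z = 4$ ($z = \left(\left(-2\right)^{2} + 0\right) 1 = \left(4 + 0\right) 1 = 4 \cdot 1 = 4$)
$\left(\left(h{\left(-2 \right)} - 11\right) + 5\right) 117 + z = \left(\left(\left(-3 + 7 \left(-2\right)\right) - 11\right) + 5\right) 117 + 4 = \left(\left(\left(-3 - 14\right) - 11\right) + 5\right) 117 + 4 = \left(\left(-17 - 11\right) + 5\right) 117 + 4 = \left(-28 + 5\right) 117 + 4 = \left(-23\right) 117 + 4 = -2691 + 4 = -2687$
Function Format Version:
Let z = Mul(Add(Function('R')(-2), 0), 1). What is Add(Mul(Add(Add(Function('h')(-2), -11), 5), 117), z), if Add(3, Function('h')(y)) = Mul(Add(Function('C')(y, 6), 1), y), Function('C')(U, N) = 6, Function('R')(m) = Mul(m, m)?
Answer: -2687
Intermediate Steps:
Function('R')(m) = Pow(m, 2)
Function('h')(y) = Add(-3, Mul(7, y)) (Function('h')(y) = Add(-3, Mul(Add(6, 1), y)) = Add(-3, Mul(7, y)))
z = 4 (z = Mul(Add(Pow(-2, 2), 0), 1) = Mul(Add(4, 0), 1) = Mul(4, 1) = 4)
Add(Mul(Add(Add(Function('h')(-2), -11), 5), 117), z) = Add(Mul(Add(Add(Add(-3, Mul(7, -2)), -11), 5), 117), 4) = Add(Mul(Add(Add(Add(-3, -14), -11), 5), 117), 4) = Add(Mul(Add(Add(-17, -11), 5), 117), 4) = Add(Mul(Add(-28, 5), 117), 4) = Add(Mul(-23, 117), 4) = Add(-2691, 4) = -2687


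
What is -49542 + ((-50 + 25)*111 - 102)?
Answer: -52419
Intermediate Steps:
-49542 + ((-50 + 25)*111 - 102) = -49542 + (-25*111 - 102) = -49542 + (-2775 - 102) = -49542 - 2877 = -52419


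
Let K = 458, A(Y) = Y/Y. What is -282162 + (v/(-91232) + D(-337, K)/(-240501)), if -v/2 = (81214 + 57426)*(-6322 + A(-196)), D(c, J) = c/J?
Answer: -94642102573381979/314036104758 ≈ -3.0137e+5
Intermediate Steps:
A(Y) = 1
v = 1752686880 (v = -2*(81214 + 57426)*(-6322 + 1) = -277280*(-6321) = -2*(-876343440) = 1752686880)
-282162 + (v/(-91232) + D(-337, K)/(-240501)) = -282162 + (1752686880/(-91232) - 337/458/(-240501)) = -282162 + (1752686880*(-1/91232) - 337*1/458*(-1/240501)) = -282162 + (-54771465/2851 - 337/458*(-1/240501)) = -282162 + (-54771465/2851 + 337/110149458) = -282162 - 6033047182655183/314036104758 = -94642102573381979/314036104758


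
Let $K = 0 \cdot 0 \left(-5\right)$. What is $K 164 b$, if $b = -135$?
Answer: $0$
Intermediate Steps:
$K = 0$ ($K = 0 \left(-5\right) = 0$)
$K 164 b = 0 \cdot 164 \left(-135\right) = 0 \left(-135\right) = 0$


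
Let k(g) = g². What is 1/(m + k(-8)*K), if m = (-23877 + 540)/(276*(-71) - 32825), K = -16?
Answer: -52421/53655767 ≈ -0.00097699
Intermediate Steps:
m = 23337/52421 (m = -23337/(-19596 - 32825) = -23337/(-52421) = -23337*(-1/52421) = 23337/52421 ≈ 0.44518)
1/(m + k(-8)*K) = 1/(23337/52421 + (-8)²*(-16)) = 1/(23337/52421 + 64*(-16)) = 1/(23337/52421 - 1024) = 1/(-53655767/52421) = -52421/53655767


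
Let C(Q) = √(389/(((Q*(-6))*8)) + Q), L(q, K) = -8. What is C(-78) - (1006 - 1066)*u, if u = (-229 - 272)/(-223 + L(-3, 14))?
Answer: 10020/77 + I*√7582718/312 ≈ 130.13 + 8.8259*I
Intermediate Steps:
u = 167/77 (u = (-229 - 272)/(-223 - 8) = -501/(-231) = -501*(-1/231) = 167/77 ≈ 2.1688)
C(Q) = √(Q - 389/(48*Q)) (C(Q) = √(389/((-6*Q*8)) + Q) = √(389/((-48*Q)) + Q) = √(389*(-1/(48*Q)) + Q) = √(-389/(48*Q) + Q) = √(Q - 389/(48*Q)))
C(-78) - (1006 - 1066)*u = √(-1167/(-78) + 144*(-78))/12 - (1006 - 1066)*167/77 = √(-1167*(-1/78) - 11232)/12 - (-60)*167/77 = √(389/26 - 11232)/12 - 1*(-10020/77) = √(-291643/26)/12 + 10020/77 = (I*√7582718/26)/12 + 10020/77 = I*√7582718/312 + 10020/77 = 10020/77 + I*√7582718/312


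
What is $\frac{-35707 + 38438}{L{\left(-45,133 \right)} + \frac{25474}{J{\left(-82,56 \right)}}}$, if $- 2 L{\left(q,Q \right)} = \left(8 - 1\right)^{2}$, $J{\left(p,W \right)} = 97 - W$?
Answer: $\frac{223942}{48939} \approx 4.5759$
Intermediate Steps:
$L{\left(q,Q \right)} = - \frac{49}{2}$ ($L{\left(q,Q \right)} = - \frac{\left(8 - 1\right)^{2}}{2} = - \frac{7^{2}}{2} = \left(- \frac{1}{2}\right) 49 = - \frac{49}{2}$)
$\frac{-35707 + 38438}{L{\left(-45,133 \right)} + \frac{25474}{J{\left(-82,56 \right)}}} = \frac{-35707 + 38438}{- \frac{49}{2} + \frac{25474}{97 - 56}} = \frac{2731}{- \frac{49}{2} + \frac{25474}{97 - 56}} = \frac{2731}{- \frac{49}{2} + \frac{25474}{41}} = \frac{2731}{\frac{48939}{82}} = 2731 \cdot \frac{82}{48939} = \frac{223942}{48939}$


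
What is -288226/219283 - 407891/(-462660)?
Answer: -3991552637/9223042980 ≈ -0.43278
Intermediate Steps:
-288226/219283 - 407891/(-462660) = -288226*1/219283 - 407891*(-1/462660) = -288226/219283 + 37081/42060 = -3991552637/9223042980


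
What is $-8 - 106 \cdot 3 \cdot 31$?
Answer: $-9866$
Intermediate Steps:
$-8 - 106 \cdot 3 \cdot 31 = -8 - 9858 = -9866$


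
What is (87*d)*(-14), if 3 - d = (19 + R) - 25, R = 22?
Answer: 15834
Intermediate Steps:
d = -13 (d = 3 - ((19 + 22) - 25) = 3 - (41 - 25) = 3 - 1*16 = 3 - 16 = -13)
(87*d)*(-14) = (87*(-13))*(-14) = -1131*(-14) = 15834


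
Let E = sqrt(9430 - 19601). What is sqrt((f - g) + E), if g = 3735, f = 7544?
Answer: sqrt(3809 + I*sqrt(10171)) ≈ 61.722 + 0.817*I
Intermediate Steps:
E = I*sqrt(10171) (E = sqrt(-10171) = I*sqrt(10171) ≈ 100.85*I)
sqrt((f - g) + E) = sqrt((7544 - 1*3735) + I*sqrt(10171)) = sqrt((7544 - 3735) + I*sqrt(10171)) = sqrt(3809 + I*sqrt(10171))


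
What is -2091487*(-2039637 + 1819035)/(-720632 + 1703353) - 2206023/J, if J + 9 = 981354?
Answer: 150925629141600149/321462779915 ≈ 4.6950e+5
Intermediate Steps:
J = 981345 (J = -9 + 981354 = 981345)
-2091487*(-2039637 + 1819035)/(-720632 + 1703353) - 2206023/J = -2091487*(-2039637 + 1819035)/(-720632 + 1703353) - 2206023/981345 = -2091487/(982721/(-220602)) - 2206023*1/981345 = -2091487/(982721*(-1/220602)) - 735341/327115 = -2091487/(-982721/220602) - 735341/327115 = -2091487*(-220602/982721) - 735341/327115 = 461386215174/982721 - 735341/327115 = 150925629141600149/321462779915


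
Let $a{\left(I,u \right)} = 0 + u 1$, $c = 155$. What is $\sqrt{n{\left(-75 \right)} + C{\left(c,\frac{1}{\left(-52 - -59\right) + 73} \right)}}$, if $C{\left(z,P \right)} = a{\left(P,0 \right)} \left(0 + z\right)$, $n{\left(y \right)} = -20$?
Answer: $2 i \sqrt{5} \approx 4.4721 i$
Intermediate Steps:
$a{\left(I,u \right)} = u$ ($a{\left(I,u \right)} = 0 + u = u$)
$C{\left(z,P \right)} = 0$ ($C{\left(z,P \right)} = 0 \left(0 + z\right) = 0 z = 0$)
$\sqrt{n{\left(-75 \right)} + C{\left(c,\frac{1}{\left(-52 - -59\right) + 73} \right)}} = \sqrt{-20 + 0} = \sqrt{-20} = 2 i \sqrt{5}$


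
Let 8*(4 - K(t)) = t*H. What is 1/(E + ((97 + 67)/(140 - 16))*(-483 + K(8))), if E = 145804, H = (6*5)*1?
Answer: 31/4499055 ≈ 6.8903e-6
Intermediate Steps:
H = 30 (H = 30*1 = 30)
K(t) = 4 - 15*t/4 (K(t) = 4 - t*30/8 = 4 - 15*t/4)
1/(E + ((97 + 67)/(140 - 16))*(-483 + K(8))) = 1/(145804 + ((97 + 67)/(140 - 16))*(-483 + (4 - 15/4*8))) = 1/(145804 + (164/124)*(-483 + (4 - 30))) = 1/(145804 + (164*(1/124))*(-483 - 26)) = 1/(145804 + (41/31)*(-509)) = 1/(145804 - 20869/31) = 1/(4499055/31) = 31/4499055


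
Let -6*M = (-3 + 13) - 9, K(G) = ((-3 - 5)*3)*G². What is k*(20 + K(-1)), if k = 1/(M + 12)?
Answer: -24/71 ≈ -0.33803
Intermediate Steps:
K(G) = -24*G² (K(G) = (-8*3)*G² = -24*G²)
M = -⅙ (M = -((-3 + 13) - 9)/6 = -(10 - 9)/6 = -⅙*1 = -⅙ ≈ -0.16667)
k = 6/71 (k = 1/(-⅙ + 12) = 1/(71/6) = 6/71 ≈ 0.084507)
k*(20 + K(-1)) = 6*(20 - 24*(-1)²)/71 = 6*(20 - 24*1)/71 = 6*(20 - 24)/71 = (6/71)*(-4) = -24/71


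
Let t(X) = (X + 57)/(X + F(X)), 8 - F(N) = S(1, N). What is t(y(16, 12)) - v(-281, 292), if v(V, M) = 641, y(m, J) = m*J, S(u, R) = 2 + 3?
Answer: -41582/65 ≈ -639.72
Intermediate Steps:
S(u, R) = 5
y(m, J) = J*m
F(N) = 3 (F(N) = 8 - 1*5 = 8 - 5 = 3)
t(X) = (57 + X)/(3 + X) (t(X) = (X + 57)/(X + 3) = (57 + X)/(3 + X))
t(y(16, 12)) - v(-281, 292) = (57 + 12*16)/(3 + 12*16) - 1*641 = (57 + 192)/(3 + 192) - 641 = 249/195 - 641 = (1/195)*249 - 641 = 83/65 - 641 = -41582/65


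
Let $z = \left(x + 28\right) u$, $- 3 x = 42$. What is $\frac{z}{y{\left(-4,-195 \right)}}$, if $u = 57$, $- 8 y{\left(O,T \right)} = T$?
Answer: $\frac{2128}{65} \approx 32.738$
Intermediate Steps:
$x = -14$ ($x = \left(- \frac{1}{3}\right) 42 = -14$)
$y{\left(O,T \right)} = - \frac{T}{8}$
$z = 798$ ($z = \left(-14 + 28\right) 57 = 14 \cdot 57 = 798$)
$\frac{z}{y{\left(-4,-195 \right)}} = \frac{798}{\left(- \frac{1}{8}\right) \left(-195\right)} = \frac{798}{\frac{195}{8}} = 798 \cdot \frac{8}{195} = \frac{2128}{65}$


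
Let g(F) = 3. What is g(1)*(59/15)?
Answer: 59/5 ≈ 11.800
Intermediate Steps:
g(1)*(59/15) = 3*(59/15) = 59/5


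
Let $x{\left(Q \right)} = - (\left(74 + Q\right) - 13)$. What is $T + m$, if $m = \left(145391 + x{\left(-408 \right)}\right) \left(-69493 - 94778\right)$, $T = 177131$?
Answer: $-23940349867$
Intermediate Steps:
$x{\left(Q \right)} = -61 - Q$ ($x{\left(Q \right)} = - (61 + Q) = -61 - Q$)
$m = -23940526998$ ($m = \left(145391 - -347\right) \left(-69493 - 94778\right) = \left(145391 + \left(-61 + 408\right)\right) \left(-164271\right) = \left(145391 + 347\right) \left(-164271\right) = 145738 \left(-164271\right) = -23940526998$)
$T + m = 177131 - 23940526998 = -23940349867$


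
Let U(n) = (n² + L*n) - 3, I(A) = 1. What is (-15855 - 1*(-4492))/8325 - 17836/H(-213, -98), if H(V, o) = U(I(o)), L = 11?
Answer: -1834407/925 ≈ -1983.1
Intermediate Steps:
U(n) = -3 + n² + 11*n (U(n) = (n² + 11*n) - 3 = -3 + n² + 11*n)
H(V, o) = 9 (H(V, o) = -3 + 1² + 11*1 = -3 + 1 + 11 = 9)
(-15855 - 1*(-4492))/8325 - 17836/H(-213, -98) = (-15855 - 1*(-4492))/8325 - 17836/9 = (-15855 + 4492)*(1/8325) - 17836*⅑ = -11363*1/8325 - 17836/9 = -11363/8325 - 17836/9 = -1834407/925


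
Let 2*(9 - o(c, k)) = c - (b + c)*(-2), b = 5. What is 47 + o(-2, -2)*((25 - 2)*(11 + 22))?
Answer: 5360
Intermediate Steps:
o(c, k) = 4 - 3*c/2 (o(c, k) = 9 - (c - (5 + c)*(-2))/2 = 9 - (c - (-10 - 2*c))/2 = 9 - (c + (10 + 2*c))/2 = 9 - (10 + 3*c)/2 = 9 + (-5 - 3*c/2) = 4 - 3*c/2)
47 + o(-2, -2)*((25 - 2)*(11 + 22)) = 47 + (4 - 3/2*(-2))*((25 - 2)*(11 + 22)) = 47 + (4 + 3)*(23*33) = 47 + 7*759 = 47 + 5313 = 5360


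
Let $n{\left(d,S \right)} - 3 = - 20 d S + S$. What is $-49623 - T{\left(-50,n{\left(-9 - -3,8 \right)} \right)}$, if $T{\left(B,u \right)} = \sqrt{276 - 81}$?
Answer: $-49623 - \sqrt{195} \approx -49637.0$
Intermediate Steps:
$n{\left(d,S \right)} = 3 + S - 20 S d$ ($n{\left(d,S \right)} = 3 + \left(- 20 d S + S\right) = 3 - \left(- S + 20 S d\right) = 3 + S - 20 S d$)
$T{\left(B,u \right)} = \sqrt{195}$
$-49623 - T{\left(-50,n{\left(-9 - -3,8 \right)} \right)} = -49623 - \sqrt{195}$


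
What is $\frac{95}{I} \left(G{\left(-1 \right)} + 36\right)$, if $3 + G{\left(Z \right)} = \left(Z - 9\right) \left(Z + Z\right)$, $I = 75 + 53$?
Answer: $\frac{5035}{128} \approx 39.336$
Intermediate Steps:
$I = 128$
$G{\left(Z \right)} = -3 + 2 Z \left(-9 + Z\right)$ ($G{\left(Z \right)} = -3 + \left(Z - 9\right) \left(Z + Z\right) = -3 + \left(-9 + Z\right) 2 Z = -3 + 2 Z \left(-9 + Z\right)$)
$\frac{95}{I} \left(G{\left(-1 \right)} + 36\right) = \frac{95}{128} \left(\left(-3 - -18 + 2 \left(-1\right)^{2}\right) + 36\right) = 95 \cdot \frac{1}{128} \left(\left(-3 + 18 + 2 \cdot 1\right) + 36\right) = \frac{95 \left(\left(-3 + 18 + 2\right) + 36\right)}{128} = \frac{95 \left(17 + 36\right)}{128} = \frac{95}{128} \cdot 53 = \frac{5035}{128}$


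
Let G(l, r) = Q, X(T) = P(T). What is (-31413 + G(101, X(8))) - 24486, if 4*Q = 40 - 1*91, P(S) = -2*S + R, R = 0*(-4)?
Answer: -223647/4 ≈ -55912.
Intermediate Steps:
R = 0
P(S) = -2*S (P(S) = -2*S + 0 = -2*S)
X(T) = -2*T
Q = -51/4 (Q = (40 - 1*91)/4 = (40 - 91)/4 = (1/4)*(-51) = -51/4 ≈ -12.750)
G(l, r) = -51/4
(-31413 + G(101, X(8))) - 24486 = (-31413 - 51/4) - 24486 = -125703/4 - 24486 = -223647/4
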